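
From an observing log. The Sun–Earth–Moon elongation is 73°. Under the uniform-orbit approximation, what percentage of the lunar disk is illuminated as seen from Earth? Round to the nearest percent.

35%

Half-versine of 73°: (1 − 0.292)/2 = 0.354, i.e. 35%.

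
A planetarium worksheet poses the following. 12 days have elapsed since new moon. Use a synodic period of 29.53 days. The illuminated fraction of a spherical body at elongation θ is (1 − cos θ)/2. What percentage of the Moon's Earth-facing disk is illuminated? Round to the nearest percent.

92%

The Moon has covered 12/29.53 of its cycle, so θ ≈ 360° × 12/29.53 = 146.3°.
With cos θ = (-0.832), the lit fraction is (1 − (-0.832))/2 ≈ 0.916, so 92%.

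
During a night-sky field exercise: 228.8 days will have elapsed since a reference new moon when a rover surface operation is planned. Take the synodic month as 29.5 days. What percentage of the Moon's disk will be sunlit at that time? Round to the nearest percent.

228.8/29.5 = 7.756 lunations, so 7 complete cycles and 22.30 d into the next.
The Moon has covered 22.30/29.5 of its cycle, so θ ≈ 360° × 22.30/29.5 = 272.1°.
Illuminated fraction = (1 − cos 272.1°)/2 = (1 − 0.037)/2 ≈ 0.481, so 48%.

48%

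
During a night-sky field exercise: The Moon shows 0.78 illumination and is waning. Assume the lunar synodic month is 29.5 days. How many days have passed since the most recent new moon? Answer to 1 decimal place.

19.3 days

cos θ = 1 − 2f = -0.560, giving a principal value of 124.1°.
Since the Moon is past full (waning), take the reflex angle: θ = 360° − 124.1° = 235.9°.
At 360°/29.5 d per day, 235.9° corresponds to 19.33 days.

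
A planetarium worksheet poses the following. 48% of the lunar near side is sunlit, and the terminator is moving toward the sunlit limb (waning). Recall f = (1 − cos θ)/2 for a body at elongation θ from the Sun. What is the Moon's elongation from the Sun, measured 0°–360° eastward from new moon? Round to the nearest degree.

Invert f = (1 − cos θ)/2 to get cos θ = 1 − 2(0.48) = 0.040, hence θ₀ = arccos 0.040 = 87.7°.
Since the Moon is past full (waning), take the reflex angle: θ = 360° − 87.7° = 272.3°.

272°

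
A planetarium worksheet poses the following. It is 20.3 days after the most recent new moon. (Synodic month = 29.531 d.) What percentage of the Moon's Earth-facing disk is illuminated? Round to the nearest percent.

Elongation θ = 360° × 20.3/29.531 ≈ 247.5°.
With cos θ = (-0.383), the lit fraction is (1 − (-0.383))/2 ≈ 0.692, so 69%.

69%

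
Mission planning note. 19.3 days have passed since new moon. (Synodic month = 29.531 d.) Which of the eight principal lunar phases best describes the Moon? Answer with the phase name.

waning gibbous

At 19.3/29.531 of the cycle, θ ≈ 235° — the waning gibbous range.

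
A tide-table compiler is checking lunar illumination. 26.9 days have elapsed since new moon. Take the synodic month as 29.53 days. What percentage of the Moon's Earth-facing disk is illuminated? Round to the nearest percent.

Elongation θ = 360° × 26.9/29.53 ≈ 327.9°.
With cos θ = 0.847, the lit fraction is (1 − 0.847)/2 ≈ 0.076, so 8%.

8%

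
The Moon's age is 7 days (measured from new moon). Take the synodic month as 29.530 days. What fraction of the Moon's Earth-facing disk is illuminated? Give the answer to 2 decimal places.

0.46

Elongation θ = 360° × 7/29.530 ≈ 85.3°.
With cos θ = 0.081, the lit fraction is (1 − 0.081)/2 ≈ 0.459.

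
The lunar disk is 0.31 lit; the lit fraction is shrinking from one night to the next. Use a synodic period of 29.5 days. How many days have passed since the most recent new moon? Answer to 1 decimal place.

24.0 days

From f = (1 − cos θ)/2: cos θ = 1 − 2×0.31 = 0.380; arccos → 67.7°.
Since the Moon is past full (waning), take the reflex angle: θ = 360° − 67.7° = 292.3°.
That fraction of the synodic month is 292.3/360 × 29.5 d ≈ 23.96 d.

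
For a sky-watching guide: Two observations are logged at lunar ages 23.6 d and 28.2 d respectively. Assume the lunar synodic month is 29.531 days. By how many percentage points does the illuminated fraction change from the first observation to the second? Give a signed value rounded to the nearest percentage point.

-33 percentage points

First observation: θ = 360°·23.6/29.531 = 287.7°, so f = 0.348.
Second observation: θ = 343.8°, f = 0.020.
Δf = 0.020 − 0.348 = -0.328, i.e. -33 pp.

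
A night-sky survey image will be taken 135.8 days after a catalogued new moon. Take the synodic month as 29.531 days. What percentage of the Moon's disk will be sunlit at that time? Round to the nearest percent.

91%

135.8/29.531 = 4.599 lunations, so 4 complete cycles and 17.68 d into the next.
The Moon has covered 17.68/29.531 of its cycle, so θ ≈ 360° × 17.68/29.531 = 215.5°.
With cos θ = (-0.814), the lit fraction is (1 − (-0.814))/2 ≈ 0.907, so 91%.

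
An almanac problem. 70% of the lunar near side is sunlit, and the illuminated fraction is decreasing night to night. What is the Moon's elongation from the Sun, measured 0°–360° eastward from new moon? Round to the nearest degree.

cos θ = 1 − 2f = -0.400, giving a principal value of 113.6°.
Waning ⇒ past full, so θ = 360° − 113.6° = 246.4°.

246°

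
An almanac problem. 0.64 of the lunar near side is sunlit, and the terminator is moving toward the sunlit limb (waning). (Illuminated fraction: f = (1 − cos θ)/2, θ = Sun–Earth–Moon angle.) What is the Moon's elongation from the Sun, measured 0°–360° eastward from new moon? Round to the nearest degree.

254°

Invert f = (1 − cos θ)/2 to get cos θ = 1 − 2(0.64) = -0.280, hence θ₀ = arccos -0.280 = 106.3°.
Waning ⇒ past full, so θ = 360° − 106.3° = 253.7°.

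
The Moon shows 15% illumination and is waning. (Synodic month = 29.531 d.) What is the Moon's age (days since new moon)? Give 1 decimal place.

25.8 days

Invert f = (1 − cos θ)/2 to get cos θ = 1 − 2(0.15) = 0.700, hence θ₀ = arccos 0.700 = 45.6°.
A waning Moon lies in 180°–360°, so θ = 360° − 45.6° = 314.4°.
At 360°/29.531 d per day, 314.4° corresponds to 25.79 days.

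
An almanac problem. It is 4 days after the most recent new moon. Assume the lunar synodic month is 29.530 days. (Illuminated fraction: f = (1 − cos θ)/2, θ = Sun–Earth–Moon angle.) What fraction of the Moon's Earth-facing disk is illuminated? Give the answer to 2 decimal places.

0.17

Elongation θ = 360° × 4/29.530 ≈ 48.8°.
Illuminated fraction = (1 − cos 48.8°)/2 = (1 − 0.659)/2 ≈ 0.170.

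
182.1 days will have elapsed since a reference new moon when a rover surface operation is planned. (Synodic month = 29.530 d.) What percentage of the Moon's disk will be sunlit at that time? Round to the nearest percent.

25%

182.1/29.530 = 6.167 lunations, so 6 complete cycles and 4.92 d into the next.
Elongation θ = 360° × 4.92/29.530 ≈ 60.0°.
With cos θ = 0.500, the lit fraction is (1 − 0.500)/2 ≈ 0.250, so 25%.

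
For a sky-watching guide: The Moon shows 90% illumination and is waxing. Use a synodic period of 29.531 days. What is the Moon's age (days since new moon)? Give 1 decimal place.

11.7 days

cos θ = 1 − 2f = -0.800, giving a principal value of 143.1°.
Before full moon the principal value applies: θ = 143.1°.
That fraction of the synodic month is 143.1/360 × 29.531 d ≈ 11.74 d.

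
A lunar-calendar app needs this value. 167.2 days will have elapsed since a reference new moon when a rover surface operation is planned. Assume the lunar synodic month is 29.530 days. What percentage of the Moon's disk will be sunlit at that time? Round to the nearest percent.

76%

Reduce mod P: 167.2 − 5×29.530 = 19.55 d into the current lunation.
Phase angle: θ = 360°·(19.55 d)/(29.530 d) = 238.3°.
Illuminated fraction = (1 − cos 238.3°)/2 = (1 − (-0.525))/2 ≈ 0.762, so 76%.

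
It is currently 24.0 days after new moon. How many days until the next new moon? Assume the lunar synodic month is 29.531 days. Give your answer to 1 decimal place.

One full lunation from the last new moon is 29.531 d; remaining = 29.531 − 24.0 = 5.531 d.

5.5 days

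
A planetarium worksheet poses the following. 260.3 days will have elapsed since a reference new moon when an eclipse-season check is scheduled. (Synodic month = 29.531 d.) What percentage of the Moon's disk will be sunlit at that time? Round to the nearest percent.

260.3/29.531 = 8.814 lunations, so 8 complete cycles and 24.05 d into the next.
The Moon has covered 24.05/29.531 of its cycle, so θ ≈ 360° × 24.05/29.531 = 293.2°.
cos 293.2° = 0.394, so f = (1 − 0.394)/2 = 0.303, so 30%.

30%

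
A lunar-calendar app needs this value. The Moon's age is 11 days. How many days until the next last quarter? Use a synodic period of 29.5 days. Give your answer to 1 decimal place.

Last quarter is 0.75 of the way through the cycle: age 0.75 × 29.5 = 22.125 d.
So 11.125 days remain (22.125 − 11).

11.1 days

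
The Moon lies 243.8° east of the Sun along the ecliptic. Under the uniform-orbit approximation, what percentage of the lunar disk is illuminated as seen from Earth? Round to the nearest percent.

72%

cos 243.8° = (-0.442), so f = (1 − (-0.442))/2 = 0.721, i.e. 72%.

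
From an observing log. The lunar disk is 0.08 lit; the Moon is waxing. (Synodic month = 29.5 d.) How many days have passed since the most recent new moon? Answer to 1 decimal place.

2.7 days

From f = (1 − cos θ)/2: cos θ = 1 − 2×0.08 = 0.840; arccos → 32.9°.
Waxing ⇒ before full, so θ = 32.9°.
At 360°/29.5 d per day, 32.9° corresponds to 2.69 days.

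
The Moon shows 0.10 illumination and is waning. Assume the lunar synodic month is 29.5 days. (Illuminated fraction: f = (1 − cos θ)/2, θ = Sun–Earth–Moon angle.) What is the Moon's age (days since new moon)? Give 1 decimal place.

26.5 days

Invert f = (1 − cos θ)/2 to get cos θ = 1 − 2(0.10) = 0.800, hence θ₀ = arccos 0.800 = 36.9°.
Since the Moon is past full (waning), take the reflex angle: θ = 360° − 36.9° = 323.1°.
At 360°/29.5 d per day, 323.1° corresponds to 26.48 days.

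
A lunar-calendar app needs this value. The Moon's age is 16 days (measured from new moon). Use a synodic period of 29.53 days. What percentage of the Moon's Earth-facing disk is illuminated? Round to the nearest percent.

The Moon has covered 16/29.53 of its cycle, so θ ≈ 360° × 16/29.53 = 195.1°.
cos 195.1° = (-0.966), so f = (1 − (-0.966))/2 = 0.983, so 98%.

98%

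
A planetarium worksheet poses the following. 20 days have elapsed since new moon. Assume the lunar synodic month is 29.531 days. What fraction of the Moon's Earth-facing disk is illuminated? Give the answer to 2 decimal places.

0.72

Elongation θ = 360° × 20/29.531 ≈ 243.8°.
Illuminated fraction = (1 − cos 243.8°)/2 = (1 − (-0.441))/2 ≈ 0.721.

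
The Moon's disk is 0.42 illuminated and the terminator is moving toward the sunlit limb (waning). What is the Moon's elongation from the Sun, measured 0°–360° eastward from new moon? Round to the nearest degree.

cos θ = 1 − 2f = 0.160, giving a principal value of 80.8°.
Since the Moon is past full (waning), take the reflex angle: θ = 360° − 80.8° = 279.2°.

279°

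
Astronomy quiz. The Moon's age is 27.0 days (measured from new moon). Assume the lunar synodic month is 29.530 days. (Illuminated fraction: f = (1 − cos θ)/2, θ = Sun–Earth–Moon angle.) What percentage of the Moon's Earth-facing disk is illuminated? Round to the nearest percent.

Elongation θ = 360° × 27.0/29.530 ≈ 329.2°.
cos 329.2° = 0.859, so f = (1 − 0.859)/2 = 0.071, so 7%.

7%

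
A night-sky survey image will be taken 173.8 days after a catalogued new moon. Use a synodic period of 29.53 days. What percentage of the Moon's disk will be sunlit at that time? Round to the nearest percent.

12%

173.8/29.53 = 5.886 lunations, so 5 complete cycles and 26.15 d into the next.
The Moon has covered 26.15/29.53 of its cycle, so θ ≈ 360° × 26.15/29.53 = 318.8°.
Illuminated fraction = (1 − cos 318.8°)/2 = (1 − 0.752)/2 ≈ 0.124, so 12%.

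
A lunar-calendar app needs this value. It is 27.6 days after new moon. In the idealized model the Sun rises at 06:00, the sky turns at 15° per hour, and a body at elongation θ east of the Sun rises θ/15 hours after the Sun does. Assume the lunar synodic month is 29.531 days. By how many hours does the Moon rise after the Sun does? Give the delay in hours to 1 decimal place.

Elongation θ = 360° × 27.6/29.531 ≈ 336.5°.
Delay after the Sun = 336.5° / (15°/h) ≈ 22.43 h.
So the Moon rises 22.43 h after the Sun.

22.4 h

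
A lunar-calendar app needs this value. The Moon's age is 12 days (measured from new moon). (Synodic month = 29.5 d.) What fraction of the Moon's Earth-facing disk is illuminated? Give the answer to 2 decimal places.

Phase angle: θ = 360°·(12 d)/(29.5 d) = 146.4°.
cos 146.4° = (-0.833), so f = (1 − (-0.833))/2 = 0.917.

0.92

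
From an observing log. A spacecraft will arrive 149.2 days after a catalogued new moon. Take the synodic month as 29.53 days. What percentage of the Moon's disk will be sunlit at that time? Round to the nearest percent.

149.2 d spans 5 complete synodic months (5 × 29.53 = 147.65 d) plus 1.55 d.
Phase angle: θ = 360°·(1.55 d)/(29.53 d) = 18.9°.
cos 18.9° = 0.946, so f = (1 − 0.946)/2 = 0.027, so 3%.

3%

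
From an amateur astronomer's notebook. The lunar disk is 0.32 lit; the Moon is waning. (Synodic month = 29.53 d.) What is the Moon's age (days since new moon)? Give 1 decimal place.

From f = (1 − cos θ)/2: cos θ = 1 − 2×0.32 = 0.360; arccos → 68.9°.
Waning ⇒ past full, so θ = 360° − 68.9° = 291.1°.
Age = 29.53 × 291.1°/360° ≈ 23.88 days.

23.9 days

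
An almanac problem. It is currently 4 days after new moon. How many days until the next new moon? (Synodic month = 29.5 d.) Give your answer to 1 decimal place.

25.5 days

One full lunation from the last new moon is 29.5 d; remaining = 29.5 − 4 = 25.500 d.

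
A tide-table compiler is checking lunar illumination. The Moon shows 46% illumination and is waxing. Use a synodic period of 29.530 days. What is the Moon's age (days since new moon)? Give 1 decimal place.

cos θ = 1 − 2f = 0.080, giving a principal value of 85.4°.
Waxing ⇒ before full, so θ = 85.4°.
At 360°/29.530 d per day, 85.4° corresponds to 7.01 days.

7.0 days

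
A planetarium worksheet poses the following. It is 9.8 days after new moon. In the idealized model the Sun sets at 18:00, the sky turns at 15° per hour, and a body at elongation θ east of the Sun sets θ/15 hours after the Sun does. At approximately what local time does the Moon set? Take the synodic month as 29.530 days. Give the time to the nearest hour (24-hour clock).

02:00

Phase angle: θ = 360°·(9.8 d)/(29.530 d) = 119.5°.
The Moon trails the Sun by θ/15 = 119.5/15 ≈ 7.96 hours.
18:00 + 7.96 h ≈ 01:58 → 02:00 to the nearest hour.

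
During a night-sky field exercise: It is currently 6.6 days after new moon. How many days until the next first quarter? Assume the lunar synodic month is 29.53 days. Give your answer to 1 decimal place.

0.8 days

First quarter occurs at elongation 90°, i.e. at age 29.53 × 90/360 = 7.383 d.
That is 7.383 − 6.6 = 0.783 days ahead.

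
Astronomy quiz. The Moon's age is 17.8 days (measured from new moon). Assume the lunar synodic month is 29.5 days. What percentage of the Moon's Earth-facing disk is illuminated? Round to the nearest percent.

90%

The Moon has covered 17.8/29.5 of its cycle, so θ ≈ 360° × 17.8/29.5 = 217.2°.
Illuminated fraction = (1 − cos 217.2°)/2 = (1 − (-0.796))/2 ≈ 0.898, so 90%.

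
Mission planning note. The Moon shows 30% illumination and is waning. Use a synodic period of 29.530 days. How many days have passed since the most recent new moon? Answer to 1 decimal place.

24.1 days

cos θ = 1 − 2f = 0.400, giving a principal value of 66.4°.
A waning Moon lies in 180°–360°, so θ = 360° − 66.4° = 293.6°.
That fraction of the synodic month is 293.6/360 × 29.530 d ≈ 24.08 d.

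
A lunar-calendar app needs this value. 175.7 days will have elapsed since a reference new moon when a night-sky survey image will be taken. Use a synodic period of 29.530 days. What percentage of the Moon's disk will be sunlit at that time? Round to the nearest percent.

2%

175.7/29.530 = 5.950 lunations, so 5 complete cycles and 28.05 d into the next.
Phase angle: θ = 360°·(28.05 d)/(29.530 d) = 342.0°.
Illuminated fraction = (1 − cos 342.0°)/2 = (1 − 0.951)/2 ≈ 0.025, so 2%.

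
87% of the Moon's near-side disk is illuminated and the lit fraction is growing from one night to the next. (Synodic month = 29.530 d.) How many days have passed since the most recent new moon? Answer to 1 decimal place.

cos θ = 1 − 2f = -0.740, giving a principal value of 137.7°.
Before full moon the principal value applies: θ = 137.7°.
At 360°/29.530 d per day, 137.7° corresponds to 11.30 days.

11.3 days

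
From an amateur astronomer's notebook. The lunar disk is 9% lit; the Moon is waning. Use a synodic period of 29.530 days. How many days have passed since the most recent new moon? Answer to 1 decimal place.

Invert f = (1 − cos θ)/2 to get cos θ = 1 − 2(0.09) = 0.820, hence θ₀ = arccos 0.820 = 34.9°.
Since the Moon is past full (waning), take the reflex angle: θ = 360° − 34.9° = 325.1°.
That fraction of the synodic month is 325.1/360 × 29.530 d ≈ 26.67 d.

26.7 days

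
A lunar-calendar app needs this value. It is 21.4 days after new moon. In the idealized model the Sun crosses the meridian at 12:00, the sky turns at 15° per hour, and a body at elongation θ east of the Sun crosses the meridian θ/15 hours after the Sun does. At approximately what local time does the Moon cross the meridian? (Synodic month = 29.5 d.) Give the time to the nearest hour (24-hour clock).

05:00

Elongation θ = 360° × 21.4/29.5 ≈ 261.2°.
Delay after the Sun = 261.2° / (15°/h) ≈ 17.41 h.
12:00 + 17.41 h ≈ 05:25 → 05:00 to the nearest hour.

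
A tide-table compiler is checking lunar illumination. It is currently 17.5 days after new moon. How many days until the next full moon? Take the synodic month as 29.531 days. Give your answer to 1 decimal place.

Full moon occurs at elongation 180°, i.e. at age 29.531 × 180/360 = 14.765 d.
This lunation's full moon (14.765 d) has passed, so add one period: 44.296 − 17.5 = 26.796 days.

26.8 days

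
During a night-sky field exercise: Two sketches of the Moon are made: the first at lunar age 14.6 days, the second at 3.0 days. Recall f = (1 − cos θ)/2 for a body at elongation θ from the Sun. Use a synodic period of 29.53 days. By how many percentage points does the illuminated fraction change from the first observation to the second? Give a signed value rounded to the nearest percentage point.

θ₁ = 360° × 14.6/29.53 = 178.0°, f₁ = (1 − cos θ₁)/2 = 1.000.
θ₂ = 360° × 3.0/29.53 = 36.6°, f₂ = (1 − cos θ₂)/2 = 0.098.
Change = f₂ − f₁ = -0.901 → -90 percentage points.

-90 pp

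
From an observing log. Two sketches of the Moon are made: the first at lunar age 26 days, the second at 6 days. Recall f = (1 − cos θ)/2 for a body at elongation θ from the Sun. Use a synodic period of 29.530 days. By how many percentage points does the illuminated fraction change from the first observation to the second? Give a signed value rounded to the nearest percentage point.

+22 percentage points

θ₁ = 360° × 26/29.530 = 317.0°, f₁ = (1 − cos θ₁)/2 = 0.135.
θ₂ = 360° × 6/29.530 = 73.1°, f₂ = (1 − cos θ₂)/2 = 0.355.
Change = f₂ − f₁ = +0.221 → +22 percentage points.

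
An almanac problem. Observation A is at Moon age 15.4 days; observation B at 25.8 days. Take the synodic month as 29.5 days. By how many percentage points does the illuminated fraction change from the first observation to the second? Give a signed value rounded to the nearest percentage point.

θ₁ = 360° × 15.4/29.5 = 187.9°, f₁ = (1 − cos θ₁)/2 = 0.995.
θ₂ = 360° × 25.8/29.5 = 314.8°, f₂ = (1 − cos θ₂)/2 = 0.147.
Change = f₂ − f₁ = -0.848 → -85 percentage points.

-85 pp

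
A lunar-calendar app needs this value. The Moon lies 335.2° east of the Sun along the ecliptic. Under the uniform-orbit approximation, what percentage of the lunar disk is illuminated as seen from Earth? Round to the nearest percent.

5%

f = (1 − cos 335.2°)/2 = (1 − 0.908)/2 ≈ 0.046, i.e. 5%.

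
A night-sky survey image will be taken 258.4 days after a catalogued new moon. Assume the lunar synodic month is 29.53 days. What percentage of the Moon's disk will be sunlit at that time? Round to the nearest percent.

50%

Reduce mod P: 258.4 − 8×29.53 = 22.16 d into the current lunation.
Elongation θ = 360° × 22.16/29.53 ≈ 270.2°.
cos 270.2° = 0.003, so f = (1 − 0.003)/2 = 0.499, so 50%.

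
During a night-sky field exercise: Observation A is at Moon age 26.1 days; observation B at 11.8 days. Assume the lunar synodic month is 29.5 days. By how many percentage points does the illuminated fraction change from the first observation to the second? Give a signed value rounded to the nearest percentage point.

+78 percentage points

First observation: θ = 360°·26.1/29.5 = 318.5°, so f = 0.125.
Second observation: θ = 144.0°, f = 0.905.
Δf = 0.905 − 0.125 = +0.779, i.e. +78 pp.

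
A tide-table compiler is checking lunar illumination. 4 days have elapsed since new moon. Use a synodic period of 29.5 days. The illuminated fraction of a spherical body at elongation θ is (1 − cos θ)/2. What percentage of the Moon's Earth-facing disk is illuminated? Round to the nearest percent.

17%

The Moon has covered 4/29.5 of its cycle, so θ ≈ 360° × 4/29.5 = 48.8°.
Illuminated fraction = (1 − cos 48.8°)/2 = (1 − 0.659)/2 ≈ 0.171, so 17%.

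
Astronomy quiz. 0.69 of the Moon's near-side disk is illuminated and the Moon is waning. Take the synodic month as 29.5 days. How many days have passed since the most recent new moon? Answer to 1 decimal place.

cos θ = 1 − 2f = -0.380, giving a principal value of 112.3°.
A waning Moon lies in 180°–360°, so θ = 360° − 112.3° = 247.7°.
Age = 29.5 × 247.7°/360° ≈ 20.29 days.

20.3 days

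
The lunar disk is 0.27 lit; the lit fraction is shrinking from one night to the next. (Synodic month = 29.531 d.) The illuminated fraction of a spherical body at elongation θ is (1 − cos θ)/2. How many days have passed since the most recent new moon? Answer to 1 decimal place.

24.4 days

cos θ = 1 − 2f = 0.460, giving a principal value of 62.6°.
Since the Moon is past full (waning), take the reflex angle: θ = 360° − 62.6° = 297.4°.
Age = 29.531 × 297.4°/360° ≈ 24.39 days.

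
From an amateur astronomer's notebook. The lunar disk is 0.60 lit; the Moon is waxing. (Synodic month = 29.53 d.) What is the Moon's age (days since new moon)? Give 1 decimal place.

From f = (1 − cos θ)/2: cos θ = 1 − 2×0.60 = -0.200; arccos → 101.5°.
The Moon is waxing (0°–180°), so θ = 101.5° directly.
Age = 29.53 × 101.5°/360° ≈ 8.33 days.

8.3 days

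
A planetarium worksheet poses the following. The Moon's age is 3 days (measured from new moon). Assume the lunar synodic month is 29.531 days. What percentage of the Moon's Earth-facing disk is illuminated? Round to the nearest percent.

10%

The Moon has covered 3/29.531 of its cycle, so θ ≈ 360° × 3/29.531 = 36.6°.
With cos θ = 0.803, the lit fraction is (1 − 0.803)/2 ≈ 0.098, so 10%.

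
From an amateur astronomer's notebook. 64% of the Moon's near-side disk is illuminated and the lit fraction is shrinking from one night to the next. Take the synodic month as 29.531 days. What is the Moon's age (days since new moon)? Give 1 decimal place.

From f = (1 − cos θ)/2: cos θ = 1 − 2×0.64 = -0.280; arccos → 106.3°.
Since the Moon is past full (waning), take the reflex angle: θ = 360° − 106.3° = 253.7°.
At 360°/29.531 d per day, 253.7° corresponds to 20.81 days.

20.8 days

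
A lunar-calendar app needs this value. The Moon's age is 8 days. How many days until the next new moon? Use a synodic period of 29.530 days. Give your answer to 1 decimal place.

The next new moon completes the synodic month: 29.530 − 8 = 21.530 days.

21.5 days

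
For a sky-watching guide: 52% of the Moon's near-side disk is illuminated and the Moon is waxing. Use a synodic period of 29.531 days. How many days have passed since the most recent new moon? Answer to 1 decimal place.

7.6 days

From f = (1 − cos θ)/2: cos θ = 1 − 2×0.52 = -0.040; arccos → 92.3°.
Waxing ⇒ before full, so θ = 92.3°.
At 360°/29.531 d per day, 92.3° corresponds to 7.57 days.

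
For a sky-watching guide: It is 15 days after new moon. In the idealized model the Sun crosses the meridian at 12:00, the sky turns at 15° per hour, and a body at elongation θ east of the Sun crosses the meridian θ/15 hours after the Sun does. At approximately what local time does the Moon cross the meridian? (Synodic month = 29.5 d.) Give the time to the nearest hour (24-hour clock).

Phase angle: θ = 360°·(15 d)/(29.5 d) = 183.1°.
The Moon trails the Sun by θ/15 = 183.1/15 ≈ 12.20 hours.
12:00 + 12.20 h ≈ 00:12 → 00:00 to the nearest hour.

00:00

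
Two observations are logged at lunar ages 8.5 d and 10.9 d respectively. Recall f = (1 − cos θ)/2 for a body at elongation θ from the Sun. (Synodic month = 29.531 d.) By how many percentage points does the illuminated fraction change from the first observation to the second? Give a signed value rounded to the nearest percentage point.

+22 percentage points

θ₁ = 360° × 8.5/29.531 = 103.6°, f₁ = (1 − cos θ₁)/2 = 0.618.
θ₂ = 360° × 10.9/29.531 = 132.9°, f₂ = (1 − cos θ₂)/2 = 0.840.
Change = f₂ − f₁ = +0.222 → +22 percentage points.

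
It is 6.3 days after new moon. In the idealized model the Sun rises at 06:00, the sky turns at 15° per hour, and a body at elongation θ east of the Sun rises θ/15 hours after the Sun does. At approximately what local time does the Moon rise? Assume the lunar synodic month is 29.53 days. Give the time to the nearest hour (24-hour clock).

11:00

Phase angle: θ = 360°·(6.3 d)/(29.53 d) = 76.8°.
The Moon trails the Sun by θ/15 = 76.8/15 ≈ 5.12 hours.
06:00 + 5.12 h ≈ 11:07 → 11:00 to the nearest hour.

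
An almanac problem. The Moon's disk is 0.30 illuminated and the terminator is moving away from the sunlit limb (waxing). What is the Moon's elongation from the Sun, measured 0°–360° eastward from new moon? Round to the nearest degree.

From f = (1 − cos θ)/2: cos θ = 1 − 2×0.30 = 0.400; arccos → 66.4°.
The Moon is waxing (0°–180°), so θ = 66.4° directly.

66°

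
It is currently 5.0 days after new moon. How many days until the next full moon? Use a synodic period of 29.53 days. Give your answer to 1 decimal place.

9.8 days

Full moon occurs at elongation 180°, i.e. at age 29.53 × 180/360 = 14.765 d.
That is 14.765 − 5.0 = 9.765 days ahead.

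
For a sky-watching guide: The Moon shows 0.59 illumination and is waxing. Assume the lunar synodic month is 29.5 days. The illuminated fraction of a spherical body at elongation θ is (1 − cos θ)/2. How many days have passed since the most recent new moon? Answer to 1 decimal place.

8.2 days

From f = (1 − cos θ)/2: cos θ = 1 − 2×0.59 = -0.180; arccos → 100.4°.
The Moon is waxing (0°–180°), so θ = 100.4° directly.
Age = 29.5 × 100.4°/360° ≈ 8.22 days.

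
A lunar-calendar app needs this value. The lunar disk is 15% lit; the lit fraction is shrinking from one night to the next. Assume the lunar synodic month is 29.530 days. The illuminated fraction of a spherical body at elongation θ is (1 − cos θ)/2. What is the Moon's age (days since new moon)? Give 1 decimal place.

cos θ = 1 − 2f = 0.700, giving a principal value of 45.6°.
A waning Moon lies in 180°–360°, so θ = 360° − 45.6° = 314.4°.
That fraction of the synodic month is 314.4/360 × 29.530 d ≈ 25.79 d.

25.8 days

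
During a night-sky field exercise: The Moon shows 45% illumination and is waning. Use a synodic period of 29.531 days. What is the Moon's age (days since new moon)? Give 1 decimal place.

22.6 days

cos θ = 1 − 2f = 0.100, giving a principal value of 84.3°.
A waning Moon lies in 180°–360°, so θ = 360° − 84.3° = 275.7°.
That fraction of the synodic month is 275.7/360 × 29.531 d ≈ 22.62 d.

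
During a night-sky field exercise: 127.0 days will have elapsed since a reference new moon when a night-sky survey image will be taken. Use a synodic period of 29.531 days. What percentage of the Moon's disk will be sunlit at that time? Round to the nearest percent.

127.0 d spans 4 complete synodic months (4 × 29.531 = 118.12 d) plus 8.88 d.
Phase angle: θ = 360°·(8.88 d)/(29.531 d) = 108.2°.
cos 108.2° = (-0.312), so f = (1 − (-0.312))/2 = 0.656, so 66%.

66%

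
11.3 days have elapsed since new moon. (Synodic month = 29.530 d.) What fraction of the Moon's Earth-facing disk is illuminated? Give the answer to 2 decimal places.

The Moon has covered 11.3/29.530 of its cycle, so θ ≈ 360° × 11.3/29.530 = 137.8°.
With cos θ = (-0.740), the lit fraction is (1 − (-0.740))/2 ≈ 0.870.

0.87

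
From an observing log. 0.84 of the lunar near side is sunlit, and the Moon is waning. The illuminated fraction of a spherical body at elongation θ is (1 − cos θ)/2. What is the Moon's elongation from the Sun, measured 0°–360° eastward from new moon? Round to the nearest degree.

227°

From f = (1 − cos θ)/2: cos θ = 1 − 2×0.84 = -0.680; arccos → 132.8°.
Since the Moon is past full (waning), take the reflex angle: θ = 360° − 132.8° = 227.2°.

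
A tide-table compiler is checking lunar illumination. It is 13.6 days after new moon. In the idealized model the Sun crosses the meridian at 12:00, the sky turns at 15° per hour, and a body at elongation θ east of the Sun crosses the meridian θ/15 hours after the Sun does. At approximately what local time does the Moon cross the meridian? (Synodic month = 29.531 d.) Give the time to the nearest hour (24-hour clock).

23:00

The Moon has covered 13.6/29.531 of its cycle, so θ ≈ 360° × 13.6/29.531 = 165.8°.
The Moon trails the Sun by θ/15 = 165.8/15 ≈ 11.05 hours.
12:00 + 11.05 h ≈ 23:03 → 23:00 to the nearest hour.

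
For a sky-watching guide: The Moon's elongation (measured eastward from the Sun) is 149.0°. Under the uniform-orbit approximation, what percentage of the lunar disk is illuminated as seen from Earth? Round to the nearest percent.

cos 149.0° = (-0.857), so f = (1 − (-0.857))/2 = 0.929, i.e. 93%.

93%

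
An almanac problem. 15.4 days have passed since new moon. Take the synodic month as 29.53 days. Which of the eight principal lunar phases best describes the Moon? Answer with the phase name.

θ ≈ 360° × 15.4/29.53 = 188°, which falls in the full moon sector.

full moon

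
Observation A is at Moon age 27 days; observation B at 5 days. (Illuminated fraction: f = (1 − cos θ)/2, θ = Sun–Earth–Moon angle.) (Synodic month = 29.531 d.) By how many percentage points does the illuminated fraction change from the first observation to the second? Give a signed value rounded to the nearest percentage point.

+19 pp

θ₁ = 360° × 27/29.531 = 329.1°, f₁ = (1 − cos θ₁)/2 = 0.071.
θ₂ = 360° × 5/29.531 = 61.0°, f₂ = (1 − cos θ₂)/2 = 0.257.
Change = f₂ − f₁ = +0.186 → +19 percentage points.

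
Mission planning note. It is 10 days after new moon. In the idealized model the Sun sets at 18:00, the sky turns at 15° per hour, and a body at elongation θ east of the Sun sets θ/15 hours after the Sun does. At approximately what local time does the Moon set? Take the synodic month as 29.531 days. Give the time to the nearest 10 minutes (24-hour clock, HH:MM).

02:10

Elongation θ = 360° × 10/29.531 ≈ 121.9°.
Delay after the Sun = 121.9° / (15°/h) ≈ 8.13 h.
18:00 + 8.127 h ≈ 02:08 → 02:10 to the nearest ten minutes.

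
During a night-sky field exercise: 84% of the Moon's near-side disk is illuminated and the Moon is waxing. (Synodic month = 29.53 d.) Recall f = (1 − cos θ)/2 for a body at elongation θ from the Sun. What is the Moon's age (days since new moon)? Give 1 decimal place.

From f = (1 − cos θ)/2: cos θ = 1 − 2×0.84 = -0.680; arccos → 132.8°.
The Moon is waxing (0°–180°), so θ = 132.8° directly.
Age = 29.53 × 132.8°/360° ≈ 10.90 days.

10.9 days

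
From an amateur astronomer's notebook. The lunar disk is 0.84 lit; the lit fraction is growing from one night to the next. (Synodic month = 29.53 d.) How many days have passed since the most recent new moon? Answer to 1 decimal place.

cos θ = 1 − 2f = -0.680, giving a principal value of 132.8°.
Waxing ⇒ before full, so θ = 132.8°.
Age = 29.53 × 132.8°/360° ≈ 10.90 days.

10.9 days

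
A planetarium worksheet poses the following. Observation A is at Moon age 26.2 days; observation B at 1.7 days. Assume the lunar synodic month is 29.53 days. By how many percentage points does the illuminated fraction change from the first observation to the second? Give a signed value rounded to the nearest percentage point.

First observation: θ = 360°·26.2/29.53 = 319.4°, so f = 0.120.
Second observation: θ = 20.7°, f = 0.032.
Δf = 0.032 − 0.120 = -0.088, i.e. -9 pp.

-9 pp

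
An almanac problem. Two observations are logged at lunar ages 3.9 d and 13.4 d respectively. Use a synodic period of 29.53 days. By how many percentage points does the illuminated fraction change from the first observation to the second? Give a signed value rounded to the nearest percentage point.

+82 percentage points

First observation: θ = 360°·3.9/29.53 = 47.5°, so f = 0.162.
Second observation: θ = 163.4°, f = 0.979.
Δf = 0.979 − 0.162 = +0.817, i.e. +82 pp.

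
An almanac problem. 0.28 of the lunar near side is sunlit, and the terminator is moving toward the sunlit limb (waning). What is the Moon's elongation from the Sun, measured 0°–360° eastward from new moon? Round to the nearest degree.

296°

From f = (1 − cos θ)/2: cos θ = 1 − 2×0.28 = 0.440; arccos → 63.9°.
Waning ⇒ past full, so θ = 360° − 63.9° = 296.1°.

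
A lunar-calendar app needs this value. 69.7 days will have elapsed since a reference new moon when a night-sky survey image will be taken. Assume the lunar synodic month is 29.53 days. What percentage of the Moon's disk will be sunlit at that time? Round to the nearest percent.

69.7 d spans 2 complete synodic months (2 × 29.53 = 59.06 d) plus 10.64 d.
Phase angle: θ = 360°·(10.64 d)/(29.53 d) = 129.7°.
With cos θ = (-0.639), the lit fraction is (1 − (-0.639))/2 ≈ 0.819, so 82%.

82%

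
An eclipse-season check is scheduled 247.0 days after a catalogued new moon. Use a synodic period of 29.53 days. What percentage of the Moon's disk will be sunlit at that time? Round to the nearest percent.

83%

Reduce mod P: 247.0 − 8×29.53 = 10.76 d into the current lunation.
The Moon has covered 10.76/29.53 of its cycle, so θ ≈ 360° × 10.76/29.53 = 131.2°.
Illuminated fraction = (1 − cos 131.2°)/2 = (1 − (-0.658))/2 ≈ 0.829, so 83%.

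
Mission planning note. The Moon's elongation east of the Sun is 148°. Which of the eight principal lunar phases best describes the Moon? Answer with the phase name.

waxing gibbous

The waxing gibbous sector spans roughly 112°–158°; 148° falls inside it.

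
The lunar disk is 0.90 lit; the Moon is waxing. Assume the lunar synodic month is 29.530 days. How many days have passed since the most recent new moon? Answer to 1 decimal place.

Invert f = (1 − cos θ)/2 to get cos θ = 1 − 2(0.90) = -0.800, hence θ₀ = arccos -0.800 = 143.1°.
Before full moon the principal value applies: θ = 143.1°.
Age = 29.530 × 143.1°/360° ≈ 11.74 days.

11.7 days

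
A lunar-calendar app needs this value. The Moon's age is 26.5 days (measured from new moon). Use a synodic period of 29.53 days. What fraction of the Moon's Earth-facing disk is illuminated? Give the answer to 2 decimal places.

0.10

The Moon has covered 26.5/29.53 of its cycle, so θ ≈ 360° × 26.5/29.53 = 323.1°.
Illuminated fraction = (1 − cos 323.1°)/2 = (1 − 0.799)/2 ≈ 0.100.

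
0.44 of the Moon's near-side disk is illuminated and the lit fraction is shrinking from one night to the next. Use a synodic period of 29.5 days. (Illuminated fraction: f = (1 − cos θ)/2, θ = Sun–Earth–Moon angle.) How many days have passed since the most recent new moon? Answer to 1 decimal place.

From f = (1 − cos θ)/2: cos θ = 1 − 2×0.44 = 0.120; arccos → 83.1°.
Waning ⇒ past full, so θ = 360° − 83.1° = 276.9°.
At 360°/29.5 d per day, 276.9° corresponds to 22.69 days.

22.7 days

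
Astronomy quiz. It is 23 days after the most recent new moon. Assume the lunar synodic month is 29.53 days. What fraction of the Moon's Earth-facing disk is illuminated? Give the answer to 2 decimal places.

Elongation θ = 360° × 23/29.53 ≈ 280.4°.
Illuminated fraction = (1 − cos 280.4°)/2 = (1 − 0.180)/2 ≈ 0.410.

0.41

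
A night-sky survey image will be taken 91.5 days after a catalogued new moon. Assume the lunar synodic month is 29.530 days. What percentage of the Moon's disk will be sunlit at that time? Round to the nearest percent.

9%

Reduce mod P: 91.5 − 3×29.530 = 2.91 d into the current lunation.
Phase angle: θ = 360°·(2.91 d)/(29.530 d) = 35.5°.
cos 35.5° = 0.814, so f = (1 − 0.814)/2 = 0.093, so 9%.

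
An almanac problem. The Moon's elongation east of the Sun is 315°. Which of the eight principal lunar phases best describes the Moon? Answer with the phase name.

The waning crescent sector spans roughly 292°–338°; 315° falls inside it.

waning crescent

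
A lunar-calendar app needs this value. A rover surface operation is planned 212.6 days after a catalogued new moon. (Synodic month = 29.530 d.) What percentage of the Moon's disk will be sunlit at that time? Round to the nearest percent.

Reduce mod P: 212.6 − 7×29.530 = 5.89 d into the current lunation.
The Moon has covered 5.89/29.530 of its cycle, so θ ≈ 360° × 5.89/29.530 = 71.8°.
Illuminated fraction = (1 − cos 71.8°)/2 = (1 − 0.312)/2 ≈ 0.344, so 34%.

34%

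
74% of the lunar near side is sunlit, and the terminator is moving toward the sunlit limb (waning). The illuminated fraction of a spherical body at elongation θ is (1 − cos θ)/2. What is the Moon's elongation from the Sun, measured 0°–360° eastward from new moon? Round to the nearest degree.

From f = (1 − cos θ)/2: cos θ = 1 − 2×0.74 = -0.480; arccos → 118.7°.
Since the Moon is past full (waning), take the reflex angle: θ = 360° − 118.7° = 241.3°.

241°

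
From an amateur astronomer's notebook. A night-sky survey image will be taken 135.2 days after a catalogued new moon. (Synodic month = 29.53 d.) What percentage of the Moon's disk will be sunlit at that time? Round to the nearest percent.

94%

135.2 d spans 4 complete synodic months (4 × 29.53 = 118.12 d) plus 17.08 d.
Elongation θ = 360° × 17.08/29.53 ≈ 208.2°.
Illuminated fraction = (1 − cos 208.2°)/2 = (1 − (-0.881))/2 ≈ 0.941, so 94%.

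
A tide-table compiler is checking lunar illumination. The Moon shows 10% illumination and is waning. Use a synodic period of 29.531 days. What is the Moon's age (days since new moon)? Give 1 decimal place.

26.5 days

cos θ = 1 − 2f = 0.800, giving a principal value of 36.9°.
Waning ⇒ past full, so θ = 360° − 36.9° = 323.1°.
At 360°/29.531 d per day, 323.1° corresponds to 26.51 days.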